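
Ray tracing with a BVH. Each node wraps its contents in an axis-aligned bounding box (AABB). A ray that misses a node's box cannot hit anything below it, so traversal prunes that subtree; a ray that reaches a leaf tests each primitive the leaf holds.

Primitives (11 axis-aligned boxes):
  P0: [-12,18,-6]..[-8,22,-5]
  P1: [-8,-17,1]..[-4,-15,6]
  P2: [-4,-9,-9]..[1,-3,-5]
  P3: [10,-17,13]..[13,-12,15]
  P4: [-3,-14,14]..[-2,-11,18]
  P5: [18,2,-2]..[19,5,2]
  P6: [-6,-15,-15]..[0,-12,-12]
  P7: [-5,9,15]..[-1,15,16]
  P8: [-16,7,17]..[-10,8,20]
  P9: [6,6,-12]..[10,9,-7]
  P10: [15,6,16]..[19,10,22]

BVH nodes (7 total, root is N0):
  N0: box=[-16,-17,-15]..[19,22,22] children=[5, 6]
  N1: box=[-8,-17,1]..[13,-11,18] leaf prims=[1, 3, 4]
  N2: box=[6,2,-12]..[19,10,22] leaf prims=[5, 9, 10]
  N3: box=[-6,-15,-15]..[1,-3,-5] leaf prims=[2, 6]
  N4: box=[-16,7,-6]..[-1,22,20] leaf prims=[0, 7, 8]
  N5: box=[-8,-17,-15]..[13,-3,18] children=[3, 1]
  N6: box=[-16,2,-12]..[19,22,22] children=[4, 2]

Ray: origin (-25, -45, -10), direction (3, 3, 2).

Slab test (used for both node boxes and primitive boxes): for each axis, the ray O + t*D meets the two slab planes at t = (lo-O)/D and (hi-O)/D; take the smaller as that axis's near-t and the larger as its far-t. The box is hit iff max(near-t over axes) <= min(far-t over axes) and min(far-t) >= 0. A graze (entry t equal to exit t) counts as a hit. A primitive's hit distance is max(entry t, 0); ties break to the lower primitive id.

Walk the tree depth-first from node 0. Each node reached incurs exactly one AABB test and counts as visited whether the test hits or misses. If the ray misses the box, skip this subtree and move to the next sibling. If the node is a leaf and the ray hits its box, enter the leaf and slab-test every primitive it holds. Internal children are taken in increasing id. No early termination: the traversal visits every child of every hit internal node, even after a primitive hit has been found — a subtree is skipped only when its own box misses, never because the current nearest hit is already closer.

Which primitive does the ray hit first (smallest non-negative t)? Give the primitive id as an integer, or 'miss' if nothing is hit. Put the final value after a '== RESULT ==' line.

Trace the traversal:
N0 x:[3,44/3] y:[28/3,67/3] z:[-5/2,16] -> hit [28/3,44/3], descend [5, 6]
  N5 x:[17/3,38/3] y:[28/3,14] z:[-5/2,14] -> hit [28/3,38/3], descend [1, 3]
    N1 x:[17/3,38/3] y:[28/3,34/3] z:[11/2,14] -> hit [28/3,34/3] leaf, test {P1(miss), P3(miss), P4(miss)}
    N3 x:[19/3,26/3] y:[10,14] z:[-5/2,5/2] -> miss, prune
  N6 x:[3,44/3] y:[47/3,67/3] z:[-1,16] -> miss, prune

5 AABB tests over nodes [0, 5, 1, 3, 6]; 1 leaf entered; closest miss.

== RESULT ==
miss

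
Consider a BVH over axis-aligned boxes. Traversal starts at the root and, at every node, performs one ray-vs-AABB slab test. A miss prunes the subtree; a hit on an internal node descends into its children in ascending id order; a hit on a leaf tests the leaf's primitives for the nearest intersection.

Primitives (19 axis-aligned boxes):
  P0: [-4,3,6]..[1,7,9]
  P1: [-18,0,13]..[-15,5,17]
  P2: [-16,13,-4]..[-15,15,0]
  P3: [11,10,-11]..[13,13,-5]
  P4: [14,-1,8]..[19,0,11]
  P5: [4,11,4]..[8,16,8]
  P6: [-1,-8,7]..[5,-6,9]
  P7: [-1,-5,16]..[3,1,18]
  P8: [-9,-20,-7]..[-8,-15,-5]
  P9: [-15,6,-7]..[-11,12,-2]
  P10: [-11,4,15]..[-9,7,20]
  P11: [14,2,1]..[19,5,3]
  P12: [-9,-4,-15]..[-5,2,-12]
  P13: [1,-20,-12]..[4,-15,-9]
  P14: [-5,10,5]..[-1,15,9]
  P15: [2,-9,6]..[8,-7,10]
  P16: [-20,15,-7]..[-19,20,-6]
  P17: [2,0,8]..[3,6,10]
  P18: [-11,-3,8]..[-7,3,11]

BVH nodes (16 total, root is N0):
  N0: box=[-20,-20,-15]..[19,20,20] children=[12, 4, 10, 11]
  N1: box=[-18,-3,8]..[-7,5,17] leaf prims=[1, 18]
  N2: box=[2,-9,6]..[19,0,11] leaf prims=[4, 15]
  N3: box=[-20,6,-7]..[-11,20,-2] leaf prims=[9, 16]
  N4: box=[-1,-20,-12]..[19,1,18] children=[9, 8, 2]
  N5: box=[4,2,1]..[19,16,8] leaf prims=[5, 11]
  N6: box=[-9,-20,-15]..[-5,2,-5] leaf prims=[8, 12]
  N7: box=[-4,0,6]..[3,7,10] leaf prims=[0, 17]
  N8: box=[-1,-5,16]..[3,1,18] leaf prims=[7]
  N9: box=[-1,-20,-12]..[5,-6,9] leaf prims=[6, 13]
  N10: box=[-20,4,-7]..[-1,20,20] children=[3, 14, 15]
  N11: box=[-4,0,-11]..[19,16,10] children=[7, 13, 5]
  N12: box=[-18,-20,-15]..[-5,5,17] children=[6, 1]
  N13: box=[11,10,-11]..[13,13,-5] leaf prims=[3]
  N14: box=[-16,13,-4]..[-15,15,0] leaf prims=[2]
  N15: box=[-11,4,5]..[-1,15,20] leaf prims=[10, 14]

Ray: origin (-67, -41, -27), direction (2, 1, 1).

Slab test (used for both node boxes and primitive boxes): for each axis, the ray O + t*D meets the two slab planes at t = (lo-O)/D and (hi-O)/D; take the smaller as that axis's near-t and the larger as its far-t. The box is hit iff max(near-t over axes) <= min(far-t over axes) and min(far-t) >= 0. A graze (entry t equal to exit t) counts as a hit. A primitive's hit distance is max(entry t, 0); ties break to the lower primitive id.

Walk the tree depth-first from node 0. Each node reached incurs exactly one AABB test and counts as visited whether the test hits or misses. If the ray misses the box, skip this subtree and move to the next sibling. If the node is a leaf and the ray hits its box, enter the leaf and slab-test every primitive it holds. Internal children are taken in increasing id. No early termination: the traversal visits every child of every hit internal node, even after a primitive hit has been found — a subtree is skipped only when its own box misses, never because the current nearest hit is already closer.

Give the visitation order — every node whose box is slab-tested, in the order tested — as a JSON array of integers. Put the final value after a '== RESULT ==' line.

Traverse from the root:
N0 x:[47/2,43] y:[21,61] z:[12,47] -> hit [47/2,43], descend [4, 10, 11, 12]
  N4 x:[33,43] y:[21,42] z:[15,45] -> hit [33,42], descend [2, 8, 9]
    N2 x:[69/2,43] y:[32,41] z:[33,38] -> hit [69/2,38] leaf, test {P4(miss), P15(miss)}
    N8 x:[33,35] y:[36,42] z:[43,45] -> miss, prune
    N9 x:[33,36] y:[21,35] z:[15,36] -> hit [33,35] leaf, test {P6@t=34, P13(miss)}
  N10 x:[47/2,33] y:[45,61] z:[20,47] -> miss, prune
  N11 x:[63/2,43] y:[41,57] z:[16,37] -> miss, prune
  N12 x:[49/2,31] y:[21,46] z:[12,44] -> hit [49/2,31], descend [1, 6]
    N1 x:[49/2,30] y:[38,46] z:[35,44] -> miss, prune
    N6 x:[29,31] y:[21,43] z:[12,22] -> miss, prune

10 AABB tests over nodes [0, 4, 2, 8, 9, 10, 11, 12, 1, 6]; 2 leaves entered; closest P6.

== RESULT ==
[0, 4, 2, 8, 9, 10, 11, 12, 1, 6]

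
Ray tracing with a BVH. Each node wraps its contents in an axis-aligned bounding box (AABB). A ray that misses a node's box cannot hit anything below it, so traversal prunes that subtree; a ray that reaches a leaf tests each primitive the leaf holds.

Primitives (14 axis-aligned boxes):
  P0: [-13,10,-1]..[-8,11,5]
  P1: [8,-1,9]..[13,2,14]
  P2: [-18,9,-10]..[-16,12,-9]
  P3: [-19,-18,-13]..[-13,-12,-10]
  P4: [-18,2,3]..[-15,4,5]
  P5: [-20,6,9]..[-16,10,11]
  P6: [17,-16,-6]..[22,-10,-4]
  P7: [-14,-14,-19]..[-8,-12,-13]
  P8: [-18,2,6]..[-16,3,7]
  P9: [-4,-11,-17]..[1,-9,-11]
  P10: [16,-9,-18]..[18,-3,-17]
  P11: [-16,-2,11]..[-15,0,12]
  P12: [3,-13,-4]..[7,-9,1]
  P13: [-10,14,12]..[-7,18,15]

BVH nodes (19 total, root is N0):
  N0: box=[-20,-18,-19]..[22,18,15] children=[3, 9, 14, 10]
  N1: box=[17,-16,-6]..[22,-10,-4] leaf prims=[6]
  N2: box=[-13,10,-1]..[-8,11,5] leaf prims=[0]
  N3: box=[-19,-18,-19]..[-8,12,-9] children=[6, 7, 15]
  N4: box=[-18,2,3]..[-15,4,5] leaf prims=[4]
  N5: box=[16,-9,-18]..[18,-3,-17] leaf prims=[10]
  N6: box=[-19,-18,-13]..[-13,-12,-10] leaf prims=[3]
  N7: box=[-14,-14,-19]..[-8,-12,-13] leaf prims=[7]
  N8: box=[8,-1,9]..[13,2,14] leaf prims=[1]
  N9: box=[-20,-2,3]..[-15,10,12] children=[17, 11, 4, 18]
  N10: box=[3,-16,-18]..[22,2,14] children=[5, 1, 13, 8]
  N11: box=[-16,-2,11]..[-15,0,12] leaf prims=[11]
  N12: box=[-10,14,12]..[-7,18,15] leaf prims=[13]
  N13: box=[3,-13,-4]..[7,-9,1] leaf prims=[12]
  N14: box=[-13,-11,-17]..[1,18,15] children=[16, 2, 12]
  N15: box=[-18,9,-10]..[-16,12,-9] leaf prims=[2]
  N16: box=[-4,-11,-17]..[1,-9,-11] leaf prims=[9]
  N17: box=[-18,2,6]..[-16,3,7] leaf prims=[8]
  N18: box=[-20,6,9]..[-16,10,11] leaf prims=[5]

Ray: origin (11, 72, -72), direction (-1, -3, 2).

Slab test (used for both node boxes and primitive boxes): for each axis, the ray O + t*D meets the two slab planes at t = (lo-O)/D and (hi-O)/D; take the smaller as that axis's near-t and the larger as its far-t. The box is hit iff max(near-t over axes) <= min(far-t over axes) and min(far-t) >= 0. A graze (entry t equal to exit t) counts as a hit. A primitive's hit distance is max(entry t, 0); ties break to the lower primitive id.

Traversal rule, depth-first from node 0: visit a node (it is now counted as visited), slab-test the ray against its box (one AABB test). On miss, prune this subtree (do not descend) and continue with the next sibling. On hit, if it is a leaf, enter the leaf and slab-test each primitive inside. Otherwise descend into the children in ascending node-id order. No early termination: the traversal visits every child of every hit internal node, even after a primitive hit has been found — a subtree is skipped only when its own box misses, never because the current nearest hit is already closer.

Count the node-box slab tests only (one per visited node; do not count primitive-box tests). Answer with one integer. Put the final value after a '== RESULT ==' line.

Walk:
N0 x:[-11,31] y:[18,30] z:[53/2,87/2] -> hit [53/2,30], descend [3, 9, 10, 14]
  N3 x:[19,30] y:[20,30] z:[53/2,63/2] -> hit [53/2,30], descend [6, 7, 15]
    N6 x:[24,30] y:[28,30] z:[59/2,31] -> hit [59/2,30] leaf, test {P3@t=59/2}
    N7 x:[19,25] y:[28,86/3] z:[53/2,59/2] -> miss, prune
    N15 x:[27,29] y:[20,21] z:[31,63/2] -> miss, prune
  N9 x:[26,31] y:[62/3,74/3] z:[75/2,42] -> miss, prune
  N10 x:[-11,8] y:[70/3,88/3] z:[27,43] -> miss, prune
  N14 x:[10,24] y:[18,83/3] z:[55/2,87/2] -> miss, prune

Summary -> nodes [0, 3, 6, 7, 15, 9, 10, 14]; box-tests=8; leaf-entries=1; first=P3

== RESULT ==
8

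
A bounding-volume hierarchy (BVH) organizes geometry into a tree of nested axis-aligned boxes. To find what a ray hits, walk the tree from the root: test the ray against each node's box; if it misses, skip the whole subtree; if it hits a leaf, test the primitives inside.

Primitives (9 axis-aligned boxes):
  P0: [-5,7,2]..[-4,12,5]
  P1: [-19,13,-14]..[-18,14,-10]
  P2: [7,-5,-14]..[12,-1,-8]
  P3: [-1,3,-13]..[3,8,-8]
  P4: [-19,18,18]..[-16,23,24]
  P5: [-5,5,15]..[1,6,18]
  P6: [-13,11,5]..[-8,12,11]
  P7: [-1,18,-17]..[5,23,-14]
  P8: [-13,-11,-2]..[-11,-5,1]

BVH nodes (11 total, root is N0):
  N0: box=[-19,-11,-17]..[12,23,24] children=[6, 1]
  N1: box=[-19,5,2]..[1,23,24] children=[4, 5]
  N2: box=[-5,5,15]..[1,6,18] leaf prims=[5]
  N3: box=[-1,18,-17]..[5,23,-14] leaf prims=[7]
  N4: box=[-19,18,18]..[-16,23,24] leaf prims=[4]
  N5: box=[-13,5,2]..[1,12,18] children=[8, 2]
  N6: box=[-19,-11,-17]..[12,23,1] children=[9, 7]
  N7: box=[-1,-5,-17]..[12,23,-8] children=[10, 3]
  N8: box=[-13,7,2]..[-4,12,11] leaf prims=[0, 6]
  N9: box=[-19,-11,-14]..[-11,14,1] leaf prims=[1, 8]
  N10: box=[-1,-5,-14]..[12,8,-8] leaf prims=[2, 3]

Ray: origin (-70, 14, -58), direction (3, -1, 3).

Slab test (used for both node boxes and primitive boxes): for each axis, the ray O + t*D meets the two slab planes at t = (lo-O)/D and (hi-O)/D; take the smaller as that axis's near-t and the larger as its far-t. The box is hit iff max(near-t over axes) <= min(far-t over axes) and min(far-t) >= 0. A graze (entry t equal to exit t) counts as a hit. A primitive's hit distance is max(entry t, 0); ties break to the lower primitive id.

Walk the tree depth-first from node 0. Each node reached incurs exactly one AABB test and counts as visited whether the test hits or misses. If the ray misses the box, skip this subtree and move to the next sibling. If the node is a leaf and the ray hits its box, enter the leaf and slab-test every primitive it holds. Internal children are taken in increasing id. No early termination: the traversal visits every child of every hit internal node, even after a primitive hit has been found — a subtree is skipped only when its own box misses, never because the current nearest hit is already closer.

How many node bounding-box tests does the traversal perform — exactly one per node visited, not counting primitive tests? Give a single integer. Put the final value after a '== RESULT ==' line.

Walk:
N0 x:[17,82/3] y:[-9,25] z:[41/3,82/3] -> hit [17,25], descend [1, 6]
  N1 x:[17,71/3] y:[-9,9] z:[20,82/3] -> miss, prune
  N6 x:[17,82/3] y:[-9,25] z:[41/3,59/3] -> hit [17,59/3], descend [7, 9]
    N7 x:[23,82/3] y:[-9,19] z:[41/3,50/3] -> miss, prune
    N9 x:[17,59/3] y:[0,25] z:[44/3,59/3] -> hit [17,59/3] leaf, test {P1(miss), P8@t=19}

order=[0, 1, 6, 7, 9]  |boxes|=5  |leaves|=1  hit=P8

== RESULT ==
5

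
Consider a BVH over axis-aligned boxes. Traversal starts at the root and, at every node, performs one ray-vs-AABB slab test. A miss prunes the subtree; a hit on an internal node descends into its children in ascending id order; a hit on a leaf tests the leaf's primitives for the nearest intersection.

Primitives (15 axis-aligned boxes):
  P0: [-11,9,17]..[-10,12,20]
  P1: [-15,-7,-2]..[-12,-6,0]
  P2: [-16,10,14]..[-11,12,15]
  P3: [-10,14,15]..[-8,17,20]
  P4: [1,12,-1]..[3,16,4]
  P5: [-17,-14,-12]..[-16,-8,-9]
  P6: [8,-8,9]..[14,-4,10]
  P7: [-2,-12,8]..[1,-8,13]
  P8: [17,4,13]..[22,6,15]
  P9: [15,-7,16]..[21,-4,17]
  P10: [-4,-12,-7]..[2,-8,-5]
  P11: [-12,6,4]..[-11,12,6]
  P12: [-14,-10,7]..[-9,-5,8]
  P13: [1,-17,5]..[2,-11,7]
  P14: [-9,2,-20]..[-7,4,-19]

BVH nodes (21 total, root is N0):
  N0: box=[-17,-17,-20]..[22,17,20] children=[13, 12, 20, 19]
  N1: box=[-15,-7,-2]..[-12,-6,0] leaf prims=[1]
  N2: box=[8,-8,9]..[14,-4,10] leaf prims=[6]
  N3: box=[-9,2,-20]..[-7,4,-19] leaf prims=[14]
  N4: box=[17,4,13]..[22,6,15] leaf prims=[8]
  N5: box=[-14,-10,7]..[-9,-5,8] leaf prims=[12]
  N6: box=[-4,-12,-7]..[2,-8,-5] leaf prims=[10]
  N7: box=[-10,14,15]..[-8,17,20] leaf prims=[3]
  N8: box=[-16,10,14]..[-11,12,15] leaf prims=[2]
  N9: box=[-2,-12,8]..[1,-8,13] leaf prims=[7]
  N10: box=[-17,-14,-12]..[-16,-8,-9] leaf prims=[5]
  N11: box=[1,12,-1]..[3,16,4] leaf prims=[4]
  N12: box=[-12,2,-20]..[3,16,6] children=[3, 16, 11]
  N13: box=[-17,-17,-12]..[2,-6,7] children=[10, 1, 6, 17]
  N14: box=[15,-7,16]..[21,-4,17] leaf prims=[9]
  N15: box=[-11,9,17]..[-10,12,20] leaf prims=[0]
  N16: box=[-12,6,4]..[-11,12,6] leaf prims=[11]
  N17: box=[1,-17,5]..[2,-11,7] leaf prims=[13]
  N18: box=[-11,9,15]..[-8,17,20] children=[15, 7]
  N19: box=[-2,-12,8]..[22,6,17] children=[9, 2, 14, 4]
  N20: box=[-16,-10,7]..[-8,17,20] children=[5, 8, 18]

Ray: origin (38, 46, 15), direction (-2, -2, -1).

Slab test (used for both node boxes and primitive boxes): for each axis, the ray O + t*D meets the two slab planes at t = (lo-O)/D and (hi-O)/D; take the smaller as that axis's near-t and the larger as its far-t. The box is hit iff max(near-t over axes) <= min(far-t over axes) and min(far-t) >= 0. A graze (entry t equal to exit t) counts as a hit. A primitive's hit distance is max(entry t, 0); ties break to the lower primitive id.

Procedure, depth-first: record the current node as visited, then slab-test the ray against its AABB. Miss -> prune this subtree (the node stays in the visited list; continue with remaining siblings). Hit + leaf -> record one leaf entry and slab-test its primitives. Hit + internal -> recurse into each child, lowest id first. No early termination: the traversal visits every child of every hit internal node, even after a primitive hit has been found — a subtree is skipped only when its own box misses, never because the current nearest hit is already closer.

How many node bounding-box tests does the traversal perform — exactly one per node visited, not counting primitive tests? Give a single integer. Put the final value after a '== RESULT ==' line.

Traverse from the root:
N0 x:[8,55/2] y:[29/2,63/2] z:[-5,35] -> hit [29/2,55/2], descend [12, 13, 19, 20]
  N12 x:[35/2,25] y:[15,22] z:[9,35] -> hit [35/2,22], descend [3, 11, 16]
    N3 x:[45/2,47/2] y:[21,22] z:[34,35] -> miss, prune
    N11 x:[35/2,37/2] y:[15,17] z:[11,16] -> miss, prune
    N16 x:[49/2,25] y:[17,20] z:[9,11] -> miss, prune
  N13 x:[18,55/2] y:[26,63/2] z:[8,27] -> hit [26,27], descend [1, 6, 10, 17]
    N1 x:[25,53/2] y:[26,53/2] z:[15,17] -> miss, prune
    N6 x:[18,21] y:[27,29] z:[20,22] -> miss, prune
    N10 x:[27,55/2] y:[27,30] z:[24,27] -> hit [27,27] leaf, test {P5@t=27}
    N17 x:[18,37/2] y:[57/2,63/2] z:[8,10] -> miss, prune
  N19 x:[8,20] y:[20,29] z:[-2,7] -> miss, prune
  N20 x:[23,27] y:[29/2,28] z:[-5,8] -> miss, prune

Summary -> nodes [0, 12, 3, 11, 16, 13, 1, 6, 10, 17, 19, 20]; box-tests=12; leaf-entries=1; first=P5

== RESULT ==
12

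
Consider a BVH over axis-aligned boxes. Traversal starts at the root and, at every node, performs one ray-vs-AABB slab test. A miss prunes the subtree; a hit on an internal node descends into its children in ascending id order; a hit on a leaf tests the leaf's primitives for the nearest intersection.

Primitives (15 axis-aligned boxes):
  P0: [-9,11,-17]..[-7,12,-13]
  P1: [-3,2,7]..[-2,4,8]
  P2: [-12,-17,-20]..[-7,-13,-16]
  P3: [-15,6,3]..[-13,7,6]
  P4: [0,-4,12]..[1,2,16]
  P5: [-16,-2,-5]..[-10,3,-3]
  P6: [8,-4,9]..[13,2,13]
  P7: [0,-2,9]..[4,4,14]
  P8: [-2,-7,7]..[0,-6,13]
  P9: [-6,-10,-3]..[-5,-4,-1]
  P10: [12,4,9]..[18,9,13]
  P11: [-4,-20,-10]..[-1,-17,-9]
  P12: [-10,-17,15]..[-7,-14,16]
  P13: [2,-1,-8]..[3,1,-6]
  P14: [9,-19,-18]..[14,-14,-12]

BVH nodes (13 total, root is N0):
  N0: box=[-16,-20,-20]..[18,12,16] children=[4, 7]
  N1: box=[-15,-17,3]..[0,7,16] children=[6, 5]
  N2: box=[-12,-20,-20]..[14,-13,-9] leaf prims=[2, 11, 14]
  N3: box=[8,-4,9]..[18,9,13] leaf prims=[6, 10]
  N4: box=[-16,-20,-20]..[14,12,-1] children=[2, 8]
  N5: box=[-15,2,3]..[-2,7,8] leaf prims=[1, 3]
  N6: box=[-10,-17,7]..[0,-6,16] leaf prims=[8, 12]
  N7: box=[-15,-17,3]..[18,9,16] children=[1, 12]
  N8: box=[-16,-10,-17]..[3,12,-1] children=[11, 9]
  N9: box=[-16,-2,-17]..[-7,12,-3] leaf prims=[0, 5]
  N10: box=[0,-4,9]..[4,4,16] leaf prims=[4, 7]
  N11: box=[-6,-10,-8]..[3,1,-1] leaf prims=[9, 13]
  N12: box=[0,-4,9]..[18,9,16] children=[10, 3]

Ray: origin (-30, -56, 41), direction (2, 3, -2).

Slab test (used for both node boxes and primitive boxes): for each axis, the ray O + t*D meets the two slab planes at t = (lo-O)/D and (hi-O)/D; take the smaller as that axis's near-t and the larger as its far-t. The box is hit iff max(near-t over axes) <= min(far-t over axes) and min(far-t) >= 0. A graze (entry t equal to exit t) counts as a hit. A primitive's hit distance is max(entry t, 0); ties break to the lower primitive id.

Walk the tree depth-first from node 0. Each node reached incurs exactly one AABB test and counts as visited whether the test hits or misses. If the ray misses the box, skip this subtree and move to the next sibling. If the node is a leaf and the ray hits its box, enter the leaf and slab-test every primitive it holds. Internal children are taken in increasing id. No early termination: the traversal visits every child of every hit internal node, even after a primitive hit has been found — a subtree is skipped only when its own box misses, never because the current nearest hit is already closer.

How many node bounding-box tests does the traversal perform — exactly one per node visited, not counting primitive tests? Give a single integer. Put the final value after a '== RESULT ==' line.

Traverse from the root:
N0 x:[7,24] y:[12,68/3] z:[25/2,61/2] -> hit [25/2,68/3], descend [4, 7]
  N4 x:[7,22] y:[12,68/3] z:[21,61/2] -> hit [21,22], descend [2, 8]
    N2 x:[9,22] y:[12,43/3] z:[25,61/2] -> miss, prune
    N8 x:[7,33/2] y:[46/3,68/3] z:[21,29] -> miss, prune
  N7 x:[15/2,24] y:[13,65/3] z:[25/2,19] -> hit [13,19], descend [1, 12]
    N1 x:[15/2,15] y:[13,21] z:[25/2,19] -> hit [13,15], descend [5, 6]
      N5 x:[15/2,14] y:[58/3,21] z:[33/2,19] -> miss, prune
      N6 x:[10,15] y:[13,50/3] z:[25/2,17] -> hit [13,15] leaf, test {P8(miss), P12(miss)}
    N12 x:[15,24] y:[52/3,65/3] z:[25/2,16] -> miss, prune

9 AABB tests over nodes [0, 4, 2, 8, 7, 1, 5, 6, 12]; 1 leaf entered; closest miss.

== RESULT ==
9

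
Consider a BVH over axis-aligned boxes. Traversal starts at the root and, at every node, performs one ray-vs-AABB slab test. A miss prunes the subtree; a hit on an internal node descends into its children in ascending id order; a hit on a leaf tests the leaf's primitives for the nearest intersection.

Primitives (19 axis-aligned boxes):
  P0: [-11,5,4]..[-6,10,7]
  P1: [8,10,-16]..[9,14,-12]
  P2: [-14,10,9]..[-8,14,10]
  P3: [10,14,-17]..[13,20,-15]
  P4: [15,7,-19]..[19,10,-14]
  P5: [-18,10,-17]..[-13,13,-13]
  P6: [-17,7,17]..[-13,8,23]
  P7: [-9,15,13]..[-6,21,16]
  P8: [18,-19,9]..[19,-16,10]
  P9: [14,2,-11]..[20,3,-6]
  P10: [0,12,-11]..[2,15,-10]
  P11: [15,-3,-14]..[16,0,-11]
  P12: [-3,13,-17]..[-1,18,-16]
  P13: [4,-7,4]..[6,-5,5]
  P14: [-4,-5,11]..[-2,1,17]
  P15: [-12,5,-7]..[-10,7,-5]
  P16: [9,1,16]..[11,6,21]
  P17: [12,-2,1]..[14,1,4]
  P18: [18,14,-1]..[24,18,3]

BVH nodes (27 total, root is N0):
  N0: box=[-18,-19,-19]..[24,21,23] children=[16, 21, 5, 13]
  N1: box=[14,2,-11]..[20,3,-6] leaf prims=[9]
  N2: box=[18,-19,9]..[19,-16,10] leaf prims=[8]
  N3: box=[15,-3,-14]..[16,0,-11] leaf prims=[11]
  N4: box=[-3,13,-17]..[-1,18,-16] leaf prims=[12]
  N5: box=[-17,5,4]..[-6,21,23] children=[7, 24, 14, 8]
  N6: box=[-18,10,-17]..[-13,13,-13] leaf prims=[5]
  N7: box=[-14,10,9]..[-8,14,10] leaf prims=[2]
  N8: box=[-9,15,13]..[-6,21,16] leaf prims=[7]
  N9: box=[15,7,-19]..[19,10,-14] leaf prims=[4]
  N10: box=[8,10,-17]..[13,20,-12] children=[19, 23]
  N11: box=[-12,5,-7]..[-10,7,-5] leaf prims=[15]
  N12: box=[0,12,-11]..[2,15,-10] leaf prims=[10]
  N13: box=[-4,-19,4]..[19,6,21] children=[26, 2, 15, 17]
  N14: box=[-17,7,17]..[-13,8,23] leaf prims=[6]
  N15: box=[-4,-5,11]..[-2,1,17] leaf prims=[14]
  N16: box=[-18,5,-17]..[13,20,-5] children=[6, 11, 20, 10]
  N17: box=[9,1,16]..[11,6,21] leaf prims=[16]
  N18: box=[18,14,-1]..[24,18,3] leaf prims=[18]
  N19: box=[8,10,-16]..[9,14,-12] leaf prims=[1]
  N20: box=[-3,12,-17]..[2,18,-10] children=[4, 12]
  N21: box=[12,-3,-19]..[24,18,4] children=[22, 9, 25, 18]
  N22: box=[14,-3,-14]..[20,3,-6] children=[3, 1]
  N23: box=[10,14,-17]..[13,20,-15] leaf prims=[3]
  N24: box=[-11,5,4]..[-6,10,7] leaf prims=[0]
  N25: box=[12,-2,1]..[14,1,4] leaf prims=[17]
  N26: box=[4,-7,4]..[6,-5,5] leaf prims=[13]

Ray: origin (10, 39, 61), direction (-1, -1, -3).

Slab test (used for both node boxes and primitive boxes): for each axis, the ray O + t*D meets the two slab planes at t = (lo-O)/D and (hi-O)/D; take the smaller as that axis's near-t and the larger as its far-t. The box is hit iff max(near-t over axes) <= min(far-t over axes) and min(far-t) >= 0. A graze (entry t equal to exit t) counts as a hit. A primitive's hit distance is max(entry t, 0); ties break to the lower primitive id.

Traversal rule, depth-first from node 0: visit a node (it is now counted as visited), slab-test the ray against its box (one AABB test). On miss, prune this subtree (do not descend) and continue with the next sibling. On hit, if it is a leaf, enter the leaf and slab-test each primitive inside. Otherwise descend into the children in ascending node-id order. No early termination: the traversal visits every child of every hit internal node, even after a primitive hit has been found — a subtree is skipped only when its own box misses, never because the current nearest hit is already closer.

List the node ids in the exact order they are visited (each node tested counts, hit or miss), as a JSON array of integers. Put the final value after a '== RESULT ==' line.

Trace the traversal:
N0 x:[-14,28] y:[18,58] z:[38/3,80/3] -> hit [18,80/3], descend [5, 13, 16, 21]
  N5 x:[16,27] y:[18,34] z:[38/3,19] -> hit [18,19], descend [7, 8, 14, 24]
    N7 x:[18,24] y:[25,29] z:[17,52/3] -> miss, prune
    N8 x:[16,19] y:[18,24] z:[15,16] -> miss, prune
    N14 x:[23,27] y:[31,32] z:[38/3,44/3] -> miss, prune
    N24 x:[16,21] y:[29,34] z:[18,19] -> miss, prune
  N13 x:[-9,14] y:[33,58] z:[40/3,19] -> miss, prune
  N16 x:[-3,28] y:[19,34] z:[22,26] -> hit [22,26], descend [6, 10, 11, 20]
    N6 x:[23,28] y:[26,29] z:[74/3,26] -> hit [26,26] leaf, test {P5@t=26}
    N10 x:[-3,2] y:[19,29] z:[73/3,26] -> miss, prune
    N11 x:[20,22] y:[32,34] z:[22,68/3] -> miss, prune
    N20 x:[8,13] y:[21,27] z:[71/3,26] -> miss, prune
  N21 x:[-14,-2] y:[21,42] z:[19,80/3] -> miss, prune

order=[0, 5, 7, 8, 14, 24, 13, 16, 6, 10, 11, 20, 21]  |boxes|=13  |leaves|=1  hit=P5

== RESULT ==
[0, 5, 7, 8, 14, 24, 13, 16, 6, 10, 11, 20, 21]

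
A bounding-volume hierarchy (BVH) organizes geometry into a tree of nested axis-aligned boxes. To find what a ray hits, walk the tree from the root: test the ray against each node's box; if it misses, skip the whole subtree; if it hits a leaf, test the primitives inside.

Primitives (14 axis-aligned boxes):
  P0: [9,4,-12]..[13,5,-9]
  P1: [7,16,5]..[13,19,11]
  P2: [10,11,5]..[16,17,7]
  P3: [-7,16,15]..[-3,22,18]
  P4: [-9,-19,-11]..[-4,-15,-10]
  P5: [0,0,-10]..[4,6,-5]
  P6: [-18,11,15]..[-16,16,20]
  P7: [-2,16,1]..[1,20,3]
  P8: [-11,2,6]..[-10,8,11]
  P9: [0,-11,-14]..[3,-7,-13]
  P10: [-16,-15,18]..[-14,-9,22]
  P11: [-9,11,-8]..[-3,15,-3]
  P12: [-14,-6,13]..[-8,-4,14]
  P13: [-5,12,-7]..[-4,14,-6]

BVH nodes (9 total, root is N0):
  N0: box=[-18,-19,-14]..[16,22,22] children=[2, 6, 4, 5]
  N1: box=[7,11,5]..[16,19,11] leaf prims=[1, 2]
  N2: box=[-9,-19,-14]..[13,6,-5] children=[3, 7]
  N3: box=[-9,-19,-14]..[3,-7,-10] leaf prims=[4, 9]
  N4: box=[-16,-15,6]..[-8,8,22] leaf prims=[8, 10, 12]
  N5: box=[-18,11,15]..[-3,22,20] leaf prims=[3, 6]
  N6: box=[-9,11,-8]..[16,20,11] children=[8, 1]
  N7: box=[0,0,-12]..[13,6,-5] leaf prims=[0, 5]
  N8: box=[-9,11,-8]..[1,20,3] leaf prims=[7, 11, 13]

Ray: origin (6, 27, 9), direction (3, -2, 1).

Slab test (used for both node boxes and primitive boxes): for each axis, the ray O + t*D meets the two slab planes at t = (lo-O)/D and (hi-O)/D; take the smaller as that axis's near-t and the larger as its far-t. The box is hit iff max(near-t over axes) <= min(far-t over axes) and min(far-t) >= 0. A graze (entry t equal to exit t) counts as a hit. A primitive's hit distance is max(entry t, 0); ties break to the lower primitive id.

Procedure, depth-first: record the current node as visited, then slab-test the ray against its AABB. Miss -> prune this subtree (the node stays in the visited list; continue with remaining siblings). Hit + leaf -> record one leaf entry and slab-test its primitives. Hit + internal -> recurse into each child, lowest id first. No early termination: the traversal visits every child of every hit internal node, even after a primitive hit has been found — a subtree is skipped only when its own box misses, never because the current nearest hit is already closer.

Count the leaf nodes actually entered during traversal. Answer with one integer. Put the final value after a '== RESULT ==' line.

Trace the traversal:
N0 x:[-8,10/3] y:[5/2,23] z:[-23,13] -> hit [5/2,10/3], descend [2, 4, 5, 6]
  N2 x:[-5,7/3] y:[21/2,23] z:[-23,-14] -> miss, prune
  N4 x:[-22/3,-14/3] y:[19/2,21] z:[-3,13] -> miss, prune
  N5 x:[-8,-3] y:[5/2,8] z:[6,11] -> miss, prune
  N6 x:[-5,10/3] y:[7/2,8] z:[-17,2] -> miss, prune

order=[0, 2, 4, 5, 6]  |boxes|=5  |leaves|=0  hit=miss

== RESULT ==
0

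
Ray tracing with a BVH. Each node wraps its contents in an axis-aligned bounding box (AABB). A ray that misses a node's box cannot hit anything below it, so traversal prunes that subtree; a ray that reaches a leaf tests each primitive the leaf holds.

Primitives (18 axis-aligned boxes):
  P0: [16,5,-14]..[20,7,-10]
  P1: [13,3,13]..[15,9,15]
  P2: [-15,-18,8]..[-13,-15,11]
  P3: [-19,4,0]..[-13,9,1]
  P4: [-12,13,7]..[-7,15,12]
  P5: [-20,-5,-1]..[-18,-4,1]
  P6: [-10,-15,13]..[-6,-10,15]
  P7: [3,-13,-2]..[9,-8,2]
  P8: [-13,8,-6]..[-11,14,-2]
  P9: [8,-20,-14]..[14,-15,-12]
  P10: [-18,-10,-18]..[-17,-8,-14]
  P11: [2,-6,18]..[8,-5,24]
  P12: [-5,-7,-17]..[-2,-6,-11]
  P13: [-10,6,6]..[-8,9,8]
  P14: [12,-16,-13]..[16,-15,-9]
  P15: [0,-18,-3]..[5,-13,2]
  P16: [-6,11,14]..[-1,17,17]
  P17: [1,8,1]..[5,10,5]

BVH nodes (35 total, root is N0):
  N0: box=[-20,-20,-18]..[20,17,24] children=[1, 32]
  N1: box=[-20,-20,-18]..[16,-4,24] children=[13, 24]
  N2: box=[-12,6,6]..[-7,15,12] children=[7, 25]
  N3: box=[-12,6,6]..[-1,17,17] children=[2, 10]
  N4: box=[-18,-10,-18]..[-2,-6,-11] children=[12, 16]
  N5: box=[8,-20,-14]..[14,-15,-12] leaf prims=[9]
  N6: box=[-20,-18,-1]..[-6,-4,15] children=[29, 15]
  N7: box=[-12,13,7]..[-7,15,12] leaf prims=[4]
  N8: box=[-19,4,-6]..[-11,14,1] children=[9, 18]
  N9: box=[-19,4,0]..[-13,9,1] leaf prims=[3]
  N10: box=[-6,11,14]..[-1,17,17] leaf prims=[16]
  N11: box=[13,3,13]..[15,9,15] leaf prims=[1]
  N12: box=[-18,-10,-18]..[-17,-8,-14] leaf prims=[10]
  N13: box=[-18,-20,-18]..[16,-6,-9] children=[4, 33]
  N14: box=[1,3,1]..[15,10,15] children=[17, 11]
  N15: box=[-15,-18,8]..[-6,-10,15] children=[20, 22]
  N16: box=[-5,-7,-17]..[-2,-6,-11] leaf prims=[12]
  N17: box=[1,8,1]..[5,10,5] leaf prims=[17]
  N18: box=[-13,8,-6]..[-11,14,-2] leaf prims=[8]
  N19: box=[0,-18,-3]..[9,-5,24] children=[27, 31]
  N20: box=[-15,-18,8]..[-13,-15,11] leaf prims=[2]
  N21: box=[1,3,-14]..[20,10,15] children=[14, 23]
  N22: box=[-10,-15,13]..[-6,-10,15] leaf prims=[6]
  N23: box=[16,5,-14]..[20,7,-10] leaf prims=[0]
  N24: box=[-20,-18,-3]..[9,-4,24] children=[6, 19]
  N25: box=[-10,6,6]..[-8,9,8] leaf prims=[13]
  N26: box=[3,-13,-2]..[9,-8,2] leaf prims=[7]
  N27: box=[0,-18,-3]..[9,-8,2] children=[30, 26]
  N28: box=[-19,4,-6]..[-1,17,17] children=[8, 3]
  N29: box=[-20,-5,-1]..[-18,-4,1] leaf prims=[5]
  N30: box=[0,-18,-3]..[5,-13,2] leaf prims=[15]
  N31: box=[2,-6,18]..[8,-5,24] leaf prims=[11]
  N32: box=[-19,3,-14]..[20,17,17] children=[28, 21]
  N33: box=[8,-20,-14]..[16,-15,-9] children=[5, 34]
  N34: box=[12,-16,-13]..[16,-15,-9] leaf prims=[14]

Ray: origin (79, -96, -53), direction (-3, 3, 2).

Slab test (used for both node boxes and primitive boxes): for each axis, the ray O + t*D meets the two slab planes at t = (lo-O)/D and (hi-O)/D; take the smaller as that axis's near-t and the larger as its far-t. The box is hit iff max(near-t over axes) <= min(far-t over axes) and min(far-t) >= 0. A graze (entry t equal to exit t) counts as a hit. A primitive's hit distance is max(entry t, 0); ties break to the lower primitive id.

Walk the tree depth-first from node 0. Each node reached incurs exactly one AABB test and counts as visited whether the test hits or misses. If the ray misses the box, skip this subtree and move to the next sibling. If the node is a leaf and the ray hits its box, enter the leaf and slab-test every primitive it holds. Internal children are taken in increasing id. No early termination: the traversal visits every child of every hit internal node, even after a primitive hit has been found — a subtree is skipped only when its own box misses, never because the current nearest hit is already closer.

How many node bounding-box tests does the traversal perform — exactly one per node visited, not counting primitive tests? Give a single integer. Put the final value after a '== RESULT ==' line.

Traverse from the root:
N0 x:[59/3,33] y:[76/3,113/3] z:[35/2,77/2] -> hit [76/3,33], descend [1, 32]
  N1 x:[21,33] y:[76/3,92/3] z:[35/2,77/2] -> hit [76/3,92/3], descend [13, 24]
    N13 x:[21,97/3] y:[76/3,30] z:[35/2,22] -> miss, prune
    N24 x:[70/3,33] y:[26,92/3] z:[25,77/2] -> hit [26,92/3], descend [6, 19]
      N6 x:[85/3,33] y:[26,92/3] z:[26,34] -> hit [85/3,92/3], descend [15, 29]
        N15 x:[85/3,94/3] y:[26,86/3] z:[61/2,34] -> miss, prune
        N29 x:[97/3,33] y:[91/3,92/3] z:[26,27] -> miss, prune
      N19 x:[70/3,79/3] y:[26,91/3] z:[25,77/2] -> hit [26,79/3], descend [27, 31]
        N27 x:[70/3,79/3] y:[26,88/3] z:[25,55/2] -> hit [26,79/3], descend [26, 30]
          N26 x:[70/3,76/3] y:[83/3,88/3] z:[51/2,55/2] -> miss, prune
          N30 x:[74/3,79/3] y:[26,83/3] z:[25,55/2] -> hit [26,79/3] leaf, test {P15@t=26}
        N31 x:[71/3,77/3] y:[30,91/3] z:[71/2,77/2] -> miss, prune
  N32 x:[59/3,98/3] y:[33,113/3] z:[39/2,35] -> miss, prune

Summary -> nodes [0, 1, 13, 24, 6, 15, 29, 19, 27, 26, 30, 31, 32]; box-tests=13; leaf-entries=1; first=P15

== RESULT ==
13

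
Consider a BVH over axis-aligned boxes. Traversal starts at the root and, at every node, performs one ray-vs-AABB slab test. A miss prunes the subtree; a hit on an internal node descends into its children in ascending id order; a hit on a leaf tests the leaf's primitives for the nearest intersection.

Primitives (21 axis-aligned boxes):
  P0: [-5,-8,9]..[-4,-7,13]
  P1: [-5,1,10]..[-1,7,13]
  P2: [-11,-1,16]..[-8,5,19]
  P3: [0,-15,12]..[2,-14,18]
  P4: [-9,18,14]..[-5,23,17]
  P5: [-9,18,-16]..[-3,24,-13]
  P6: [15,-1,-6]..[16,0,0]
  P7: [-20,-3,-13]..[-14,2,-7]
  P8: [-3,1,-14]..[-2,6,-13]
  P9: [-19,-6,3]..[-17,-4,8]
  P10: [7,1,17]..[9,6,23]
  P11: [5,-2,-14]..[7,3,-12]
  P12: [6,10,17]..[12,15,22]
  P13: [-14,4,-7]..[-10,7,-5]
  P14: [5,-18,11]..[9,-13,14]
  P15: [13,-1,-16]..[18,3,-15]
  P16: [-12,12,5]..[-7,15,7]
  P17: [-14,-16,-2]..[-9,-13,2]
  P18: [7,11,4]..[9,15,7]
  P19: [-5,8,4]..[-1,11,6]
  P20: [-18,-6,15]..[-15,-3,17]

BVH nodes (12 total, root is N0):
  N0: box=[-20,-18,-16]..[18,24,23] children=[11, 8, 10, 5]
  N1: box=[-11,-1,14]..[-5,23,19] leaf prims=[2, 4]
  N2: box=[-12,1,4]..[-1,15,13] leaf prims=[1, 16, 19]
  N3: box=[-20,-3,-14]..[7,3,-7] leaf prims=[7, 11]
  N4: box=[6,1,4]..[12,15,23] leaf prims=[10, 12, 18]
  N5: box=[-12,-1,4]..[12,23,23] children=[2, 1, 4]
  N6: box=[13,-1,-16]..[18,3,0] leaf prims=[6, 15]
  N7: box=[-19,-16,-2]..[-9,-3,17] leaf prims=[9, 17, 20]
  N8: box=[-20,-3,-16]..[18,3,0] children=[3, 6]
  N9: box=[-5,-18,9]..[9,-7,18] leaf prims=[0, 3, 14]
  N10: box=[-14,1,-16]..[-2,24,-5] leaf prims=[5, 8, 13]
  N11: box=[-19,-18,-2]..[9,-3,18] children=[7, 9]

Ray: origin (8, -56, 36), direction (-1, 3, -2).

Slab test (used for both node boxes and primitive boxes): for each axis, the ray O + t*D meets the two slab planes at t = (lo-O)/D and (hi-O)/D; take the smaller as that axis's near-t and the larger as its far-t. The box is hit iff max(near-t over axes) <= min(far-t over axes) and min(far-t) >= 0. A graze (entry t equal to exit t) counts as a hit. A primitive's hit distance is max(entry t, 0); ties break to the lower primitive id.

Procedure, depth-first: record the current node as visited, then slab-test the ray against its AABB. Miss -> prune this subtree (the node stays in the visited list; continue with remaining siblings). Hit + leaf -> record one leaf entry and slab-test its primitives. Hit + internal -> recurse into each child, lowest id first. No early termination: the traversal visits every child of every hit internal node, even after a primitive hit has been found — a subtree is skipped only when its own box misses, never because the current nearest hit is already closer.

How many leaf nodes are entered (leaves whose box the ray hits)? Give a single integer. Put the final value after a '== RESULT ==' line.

Walk:
N0 x:[-10,28] y:[38/3,80/3] z:[13/2,26] -> hit [38/3,26], descend [5, 8, 10, 11]
  N5 x:[-4,20] y:[55/3,79/3] z:[13/2,16] -> miss, prune
  N8 x:[-10,28] y:[53/3,59/3] z:[18,26] -> hit [18,59/3], descend [3, 6]
    N3 x:[1,28] y:[53/3,59/3] z:[43/2,25] -> miss, prune
    N6 x:[-10,-5] y:[55/3,59/3] z:[18,26] -> miss, prune
  N10 x:[10,22] y:[19,80/3] z:[41/2,26] -> hit [41/2,22] leaf, test {P5(miss), P8(miss), P13@t=41/2}
  N11 x:[-1,27] y:[38/3,53/3] z:[9,19] -> hit [38/3,53/3], descend [7, 9]
    N7 x:[17,27] y:[40/3,53/3] z:[19/2,19] -> hit [17,53/3] leaf, test {P9(miss), P17(miss), P20(miss)}
    N9 x:[-1,13] y:[38/3,49/3] z:[9,27/2] -> hit [38/3,13] leaf, test {P0(miss), P3(miss), P14(miss)}

order=[0, 5, 8, 3, 6, 10, 11, 7, 9]  |boxes|=9  |leaves|=3  hit=P13

== RESULT ==
3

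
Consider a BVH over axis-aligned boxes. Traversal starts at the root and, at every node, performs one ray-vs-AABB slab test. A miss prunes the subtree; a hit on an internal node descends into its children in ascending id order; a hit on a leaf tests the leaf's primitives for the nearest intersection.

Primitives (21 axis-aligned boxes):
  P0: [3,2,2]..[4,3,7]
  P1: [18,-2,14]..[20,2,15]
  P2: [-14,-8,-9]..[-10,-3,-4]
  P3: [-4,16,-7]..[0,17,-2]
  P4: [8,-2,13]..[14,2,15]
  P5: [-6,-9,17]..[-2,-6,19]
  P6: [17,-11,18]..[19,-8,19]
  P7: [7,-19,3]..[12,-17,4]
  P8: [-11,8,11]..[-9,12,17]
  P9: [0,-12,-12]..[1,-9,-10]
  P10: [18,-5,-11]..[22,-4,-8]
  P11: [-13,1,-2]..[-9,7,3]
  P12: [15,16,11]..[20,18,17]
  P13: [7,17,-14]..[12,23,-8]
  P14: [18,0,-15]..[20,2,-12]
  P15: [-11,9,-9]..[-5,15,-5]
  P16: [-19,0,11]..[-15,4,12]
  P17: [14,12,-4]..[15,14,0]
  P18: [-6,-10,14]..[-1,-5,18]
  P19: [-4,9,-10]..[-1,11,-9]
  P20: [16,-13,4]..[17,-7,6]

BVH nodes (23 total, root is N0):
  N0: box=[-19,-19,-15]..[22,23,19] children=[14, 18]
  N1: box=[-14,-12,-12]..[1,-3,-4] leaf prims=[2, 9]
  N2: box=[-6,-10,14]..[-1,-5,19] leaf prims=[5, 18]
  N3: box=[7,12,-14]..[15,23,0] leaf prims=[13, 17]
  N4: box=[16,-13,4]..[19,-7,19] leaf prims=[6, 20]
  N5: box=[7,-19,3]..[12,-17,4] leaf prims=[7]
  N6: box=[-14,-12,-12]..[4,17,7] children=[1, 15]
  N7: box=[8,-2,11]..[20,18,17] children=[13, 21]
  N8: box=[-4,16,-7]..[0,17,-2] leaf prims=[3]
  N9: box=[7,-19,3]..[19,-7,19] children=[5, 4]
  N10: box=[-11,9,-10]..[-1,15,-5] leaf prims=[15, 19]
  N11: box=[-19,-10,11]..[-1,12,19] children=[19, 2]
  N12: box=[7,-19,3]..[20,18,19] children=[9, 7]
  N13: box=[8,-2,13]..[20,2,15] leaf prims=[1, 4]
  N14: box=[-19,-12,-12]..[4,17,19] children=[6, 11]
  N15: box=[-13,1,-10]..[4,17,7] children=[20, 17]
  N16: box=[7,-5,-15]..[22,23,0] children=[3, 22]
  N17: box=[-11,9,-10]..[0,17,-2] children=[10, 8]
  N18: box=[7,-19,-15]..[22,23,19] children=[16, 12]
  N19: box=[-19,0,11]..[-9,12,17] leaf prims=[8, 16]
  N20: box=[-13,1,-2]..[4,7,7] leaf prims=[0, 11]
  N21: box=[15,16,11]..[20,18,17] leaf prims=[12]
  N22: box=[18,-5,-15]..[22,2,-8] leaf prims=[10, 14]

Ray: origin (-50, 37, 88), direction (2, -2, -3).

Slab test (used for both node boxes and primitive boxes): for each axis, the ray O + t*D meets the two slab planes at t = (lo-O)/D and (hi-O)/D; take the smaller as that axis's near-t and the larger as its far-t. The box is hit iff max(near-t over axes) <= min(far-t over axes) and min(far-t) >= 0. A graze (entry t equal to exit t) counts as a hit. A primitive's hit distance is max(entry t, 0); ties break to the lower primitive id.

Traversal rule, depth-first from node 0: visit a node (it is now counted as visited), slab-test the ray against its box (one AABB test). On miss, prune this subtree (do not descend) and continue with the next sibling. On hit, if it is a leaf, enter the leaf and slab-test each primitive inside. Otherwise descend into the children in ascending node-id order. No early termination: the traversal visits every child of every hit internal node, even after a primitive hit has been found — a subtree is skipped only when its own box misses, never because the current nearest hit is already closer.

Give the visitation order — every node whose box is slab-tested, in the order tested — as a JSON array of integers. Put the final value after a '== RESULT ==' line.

Walk:
N0 x:[31/2,36] y:[7,28] z:[23,103/3] -> hit [23,28], descend [14, 18]
  N14 x:[31/2,27] y:[10,49/2] z:[23,100/3] -> hit [23,49/2], descend [6, 11]
    N6 x:[18,27] y:[10,49/2] z:[27,100/3] -> miss, prune
    N11 x:[31/2,49/2] y:[25/2,47/2] z:[23,77/3] -> hit [23,47/2], descend [2, 19]
      N2 x:[22,49/2] y:[21,47/2] z:[23,74/3] -> hit [23,47/2] leaf, test {P5@t=23, P18@t=70/3}
      N19 x:[31/2,41/2] y:[25/2,37/2] z:[71/3,77/3] -> miss, prune
  N18 x:[57/2,36] y:[7,28] z:[23,103/3] -> miss, prune

Visited [0, 14, 6, 11, 2, 19, 18]. Tests: 7 box, 1 leaf. Nearest: P5.

== RESULT ==
[0, 14, 6, 11, 2, 19, 18]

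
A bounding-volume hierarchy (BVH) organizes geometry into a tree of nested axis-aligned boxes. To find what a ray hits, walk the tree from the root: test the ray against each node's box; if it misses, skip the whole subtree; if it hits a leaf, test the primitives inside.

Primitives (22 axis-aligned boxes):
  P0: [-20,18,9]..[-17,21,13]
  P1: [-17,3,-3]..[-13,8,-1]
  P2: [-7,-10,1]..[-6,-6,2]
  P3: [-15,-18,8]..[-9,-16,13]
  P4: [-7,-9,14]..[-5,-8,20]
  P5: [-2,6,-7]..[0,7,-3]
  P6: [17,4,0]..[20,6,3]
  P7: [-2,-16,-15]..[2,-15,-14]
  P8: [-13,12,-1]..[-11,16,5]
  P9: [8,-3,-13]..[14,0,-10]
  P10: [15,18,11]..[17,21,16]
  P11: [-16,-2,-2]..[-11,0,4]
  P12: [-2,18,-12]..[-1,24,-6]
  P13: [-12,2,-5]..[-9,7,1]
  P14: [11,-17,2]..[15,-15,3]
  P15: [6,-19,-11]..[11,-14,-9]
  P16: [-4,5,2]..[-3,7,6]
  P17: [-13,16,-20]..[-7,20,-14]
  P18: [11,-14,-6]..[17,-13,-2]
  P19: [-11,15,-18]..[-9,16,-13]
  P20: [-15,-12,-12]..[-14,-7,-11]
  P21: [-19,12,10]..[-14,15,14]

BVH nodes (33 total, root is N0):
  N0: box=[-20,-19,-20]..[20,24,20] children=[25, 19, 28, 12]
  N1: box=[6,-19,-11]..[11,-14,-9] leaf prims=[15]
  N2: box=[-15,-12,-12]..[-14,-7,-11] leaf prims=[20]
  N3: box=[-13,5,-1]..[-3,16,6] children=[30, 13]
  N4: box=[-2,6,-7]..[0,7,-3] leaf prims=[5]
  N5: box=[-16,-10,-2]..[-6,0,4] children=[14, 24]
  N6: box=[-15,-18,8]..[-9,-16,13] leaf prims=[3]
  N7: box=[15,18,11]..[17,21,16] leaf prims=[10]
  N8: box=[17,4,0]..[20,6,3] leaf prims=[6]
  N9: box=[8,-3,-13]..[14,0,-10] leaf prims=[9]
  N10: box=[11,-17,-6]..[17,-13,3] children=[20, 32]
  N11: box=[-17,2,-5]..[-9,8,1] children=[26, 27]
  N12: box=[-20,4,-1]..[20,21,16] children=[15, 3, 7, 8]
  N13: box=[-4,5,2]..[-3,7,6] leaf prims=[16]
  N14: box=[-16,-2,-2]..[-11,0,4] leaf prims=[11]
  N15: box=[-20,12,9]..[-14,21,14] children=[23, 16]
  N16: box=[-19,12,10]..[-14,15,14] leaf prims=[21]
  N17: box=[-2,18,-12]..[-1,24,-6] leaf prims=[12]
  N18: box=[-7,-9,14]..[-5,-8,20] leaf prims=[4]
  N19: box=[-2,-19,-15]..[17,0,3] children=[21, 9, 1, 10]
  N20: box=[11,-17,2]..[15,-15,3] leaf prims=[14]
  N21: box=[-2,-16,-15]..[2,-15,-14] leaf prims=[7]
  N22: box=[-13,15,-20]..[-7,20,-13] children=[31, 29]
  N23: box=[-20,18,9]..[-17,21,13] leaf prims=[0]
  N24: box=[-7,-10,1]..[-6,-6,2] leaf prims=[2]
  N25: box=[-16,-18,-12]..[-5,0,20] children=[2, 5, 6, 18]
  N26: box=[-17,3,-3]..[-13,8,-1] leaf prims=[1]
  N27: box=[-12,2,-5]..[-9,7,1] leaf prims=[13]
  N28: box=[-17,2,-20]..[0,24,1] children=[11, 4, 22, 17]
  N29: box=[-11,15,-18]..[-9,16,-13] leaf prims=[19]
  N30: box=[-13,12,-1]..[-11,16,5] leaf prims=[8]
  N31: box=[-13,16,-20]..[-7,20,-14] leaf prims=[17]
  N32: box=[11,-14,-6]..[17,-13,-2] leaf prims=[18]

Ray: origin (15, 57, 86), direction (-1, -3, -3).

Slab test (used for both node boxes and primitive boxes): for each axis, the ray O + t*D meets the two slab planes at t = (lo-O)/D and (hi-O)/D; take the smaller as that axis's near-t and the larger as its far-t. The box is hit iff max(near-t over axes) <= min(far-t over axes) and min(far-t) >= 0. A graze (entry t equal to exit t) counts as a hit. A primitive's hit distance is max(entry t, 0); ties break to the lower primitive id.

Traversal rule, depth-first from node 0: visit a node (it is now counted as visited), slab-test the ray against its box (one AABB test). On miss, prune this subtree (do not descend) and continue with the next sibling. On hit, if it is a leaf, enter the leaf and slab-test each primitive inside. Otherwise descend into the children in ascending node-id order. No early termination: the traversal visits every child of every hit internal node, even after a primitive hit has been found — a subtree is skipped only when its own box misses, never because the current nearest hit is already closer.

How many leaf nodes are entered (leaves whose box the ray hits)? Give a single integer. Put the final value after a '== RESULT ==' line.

Traverse from the root:
N0 x:[-5,35] y:[11,76/3] z:[22,106/3] -> hit [22,76/3], descend [12, 19, 25, 28]
  N12 x:[-5,35] y:[12,53/3] z:[70/3,29] -> miss, prune
  N19 x:[-2,17] y:[19,76/3] z:[83/3,101/3] -> miss, prune
  N25 x:[20,31] y:[19,25] z:[22,98/3] -> hit [22,25], descend [2, 5, 6, 18]
    N2 x:[29,30] y:[64/3,23] z:[97/3,98/3] -> miss, prune
    N5 x:[21,31] y:[19,67/3] z:[82/3,88/3] -> miss, prune
    N6 x:[24,30] y:[73/3,25] z:[73/3,26] -> hit [73/3,25] leaf, test {P3@t=73/3}
    N18 x:[20,22] y:[65/3,22] z:[22,24] -> hit [22,22] leaf, test {P4@t=22}
  N28 x:[15,32] y:[11,55/3] z:[85/3,106/3] -> miss, prune

Visited [0, 12, 19, 25, 2, 5, 6, 18, 28]. Tests: 9 box, 2 leaf. Nearest: P4.

== RESULT ==
2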